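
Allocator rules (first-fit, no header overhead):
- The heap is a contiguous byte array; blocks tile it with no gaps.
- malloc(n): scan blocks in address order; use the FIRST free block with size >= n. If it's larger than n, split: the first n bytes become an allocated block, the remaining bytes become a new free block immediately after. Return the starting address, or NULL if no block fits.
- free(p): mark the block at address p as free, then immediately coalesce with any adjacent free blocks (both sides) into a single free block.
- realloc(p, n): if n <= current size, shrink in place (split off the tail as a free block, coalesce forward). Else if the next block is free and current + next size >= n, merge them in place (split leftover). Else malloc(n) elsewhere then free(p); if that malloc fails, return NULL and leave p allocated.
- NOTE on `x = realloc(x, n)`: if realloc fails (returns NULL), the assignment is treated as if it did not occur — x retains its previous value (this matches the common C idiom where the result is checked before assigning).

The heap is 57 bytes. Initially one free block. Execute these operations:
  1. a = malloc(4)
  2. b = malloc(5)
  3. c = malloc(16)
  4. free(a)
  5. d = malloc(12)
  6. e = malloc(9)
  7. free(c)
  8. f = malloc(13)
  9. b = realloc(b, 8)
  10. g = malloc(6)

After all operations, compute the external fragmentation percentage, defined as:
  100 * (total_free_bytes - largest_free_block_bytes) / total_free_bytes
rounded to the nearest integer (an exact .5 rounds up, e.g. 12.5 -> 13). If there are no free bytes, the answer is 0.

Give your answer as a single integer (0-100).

Op 1: a = malloc(4) -> a = 0; heap: [0-3 ALLOC][4-56 FREE]
Op 2: b = malloc(5) -> b = 4; heap: [0-3 ALLOC][4-8 ALLOC][9-56 FREE]
Op 3: c = malloc(16) -> c = 9; heap: [0-3 ALLOC][4-8 ALLOC][9-24 ALLOC][25-56 FREE]
Op 4: free(a) -> (freed a); heap: [0-3 FREE][4-8 ALLOC][9-24 ALLOC][25-56 FREE]
Op 5: d = malloc(12) -> d = 25; heap: [0-3 FREE][4-8 ALLOC][9-24 ALLOC][25-36 ALLOC][37-56 FREE]
Op 6: e = malloc(9) -> e = 37; heap: [0-3 FREE][4-8 ALLOC][9-24 ALLOC][25-36 ALLOC][37-45 ALLOC][46-56 FREE]
Op 7: free(c) -> (freed c); heap: [0-3 FREE][4-8 ALLOC][9-24 FREE][25-36 ALLOC][37-45 ALLOC][46-56 FREE]
Op 8: f = malloc(13) -> f = 9; heap: [0-3 FREE][4-8 ALLOC][9-21 ALLOC][22-24 FREE][25-36 ALLOC][37-45 ALLOC][46-56 FREE]
Op 9: b = realloc(b, 8) -> b = 46; heap: [0-8 FREE][9-21 ALLOC][22-24 FREE][25-36 ALLOC][37-45 ALLOC][46-53 ALLOC][54-56 FREE]
Op 10: g = malloc(6) -> g = 0; heap: [0-5 ALLOC][6-8 FREE][9-21 ALLOC][22-24 FREE][25-36 ALLOC][37-45 ALLOC][46-53 ALLOC][54-56 FREE]
Free blocks: [3 3 3] total_free=9 largest=3 -> 100*(9-3)/9 = 600/9 ≈ 66.667 -> rounds to 67

Answer: 67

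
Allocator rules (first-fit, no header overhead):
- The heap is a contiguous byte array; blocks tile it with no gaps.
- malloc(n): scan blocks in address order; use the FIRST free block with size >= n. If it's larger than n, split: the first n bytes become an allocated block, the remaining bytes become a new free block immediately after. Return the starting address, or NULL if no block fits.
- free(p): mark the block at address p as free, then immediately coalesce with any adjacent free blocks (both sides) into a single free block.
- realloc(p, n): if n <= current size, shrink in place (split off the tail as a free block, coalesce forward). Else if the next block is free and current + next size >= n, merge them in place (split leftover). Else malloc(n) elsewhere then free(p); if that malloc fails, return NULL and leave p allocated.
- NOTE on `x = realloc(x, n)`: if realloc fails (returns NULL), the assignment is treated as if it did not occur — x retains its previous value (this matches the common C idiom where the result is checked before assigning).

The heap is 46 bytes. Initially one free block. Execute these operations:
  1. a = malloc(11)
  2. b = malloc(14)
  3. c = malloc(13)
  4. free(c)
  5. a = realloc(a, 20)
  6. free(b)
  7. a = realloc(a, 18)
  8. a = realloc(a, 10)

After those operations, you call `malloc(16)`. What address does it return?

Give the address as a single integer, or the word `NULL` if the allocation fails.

Answer: 0

Derivation:
Op 1: a = malloc(11) -> a = 0; heap: [0-10 ALLOC][11-45 FREE]
Op 2: b = malloc(14) -> b = 11; heap: [0-10 ALLOC][11-24 ALLOC][25-45 FREE]
Op 3: c = malloc(13) -> c = 25; heap: [0-10 ALLOC][11-24 ALLOC][25-37 ALLOC][38-45 FREE]
Op 4: free(c) -> (freed c); heap: [0-10 ALLOC][11-24 ALLOC][25-45 FREE]
Op 5: a = realloc(a, 20) -> a = 25; heap: [0-10 FREE][11-24 ALLOC][25-44 ALLOC][45-45 FREE]
Op 6: free(b) -> (freed b); heap: [0-24 FREE][25-44 ALLOC][45-45 FREE]
Op 7: a = realloc(a, 18) -> a = 25; heap: [0-24 FREE][25-42 ALLOC][43-45 FREE]
Op 8: a = realloc(a, 10) -> a = 25; heap: [0-24 FREE][25-34 ALLOC][35-45 FREE]
malloc(16): first-fit scan over [0-24 FREE][25-34 ALLOC][35-45 FREE] -> 0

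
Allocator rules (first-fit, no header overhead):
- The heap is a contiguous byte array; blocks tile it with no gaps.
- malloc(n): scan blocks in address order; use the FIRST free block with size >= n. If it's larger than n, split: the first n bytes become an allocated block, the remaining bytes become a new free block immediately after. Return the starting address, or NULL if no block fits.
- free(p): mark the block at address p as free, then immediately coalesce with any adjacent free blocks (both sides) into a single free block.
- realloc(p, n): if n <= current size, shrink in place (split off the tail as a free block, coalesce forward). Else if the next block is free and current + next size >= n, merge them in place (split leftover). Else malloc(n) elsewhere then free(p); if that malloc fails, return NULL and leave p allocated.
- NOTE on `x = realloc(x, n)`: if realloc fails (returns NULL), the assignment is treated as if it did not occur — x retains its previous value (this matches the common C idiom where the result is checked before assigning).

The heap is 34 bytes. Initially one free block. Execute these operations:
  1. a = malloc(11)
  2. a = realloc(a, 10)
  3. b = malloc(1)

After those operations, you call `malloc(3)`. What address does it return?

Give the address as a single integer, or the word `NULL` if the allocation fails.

Answer: 11

Derivation:
Op 1: a = malloc(11) -> a = 0; heap: [0-10 ALLOC][11-33 FREE]
Op 2: a = realloc(a, 10) -> a = 0; heap: [0-9 ALLOC][10-33 FREE]
Op 3: b = malloc(1) -> b = 10; heap: [0-9 ALLOC][10-10 ALLOC][11-33 FREE]
malloc(3): first-fit scan over [0-9 ALLOC][10-10 ALLOC][11-33 FREE] -> 11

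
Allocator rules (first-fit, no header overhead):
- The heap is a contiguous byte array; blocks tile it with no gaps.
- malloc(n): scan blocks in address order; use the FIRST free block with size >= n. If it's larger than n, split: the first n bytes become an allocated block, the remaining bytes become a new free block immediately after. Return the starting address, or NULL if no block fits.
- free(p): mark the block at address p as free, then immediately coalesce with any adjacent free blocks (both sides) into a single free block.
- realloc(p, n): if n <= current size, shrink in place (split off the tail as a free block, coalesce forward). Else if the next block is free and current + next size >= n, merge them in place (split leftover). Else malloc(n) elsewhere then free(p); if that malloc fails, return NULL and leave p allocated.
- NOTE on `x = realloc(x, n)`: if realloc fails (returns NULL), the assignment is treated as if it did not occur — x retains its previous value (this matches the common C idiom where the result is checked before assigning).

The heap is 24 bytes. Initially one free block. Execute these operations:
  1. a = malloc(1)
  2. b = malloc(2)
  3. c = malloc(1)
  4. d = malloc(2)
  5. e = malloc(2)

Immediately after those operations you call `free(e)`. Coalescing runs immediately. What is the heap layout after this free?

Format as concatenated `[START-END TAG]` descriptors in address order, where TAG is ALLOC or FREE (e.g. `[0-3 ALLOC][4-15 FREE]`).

Op 1: a = malloc(1) -> a = 0; heap: [0-0 ALLOC][1-23 FREE]
Op 2: b = malloc(2) -> b = 1; heap: [0-0 ALLOC][1-2 ALLOC][3-23 FREE]
Op 3: c = malloc(1) -> c = 3; heap: [0-0 ALLOC][1-2 ALLOC][3-3 ALLOC][4-23 FREE]
Op 4: d = malloc(2) -> d = 4; heap: [0-0 ALLOC][1-2 ALLOC][3-3 ALLOC][4-5 ALLOC][6-23 FREE]
Op 5: e = malloc(2) -> e = 6; heap: [0-0 ALLOC][1-2 ALLOC][3-3 ALLOC][4-5 ALLOC][6-7 ALLOC][8-23 FREE]
free(e): e = 6 -> block [6-7 ALLOC]; mark free, coalesce with adjacent free neighbors -> [0-0 ALLOC][1-2 ALLOC][3-3 ALLOC][4-5 ALLOC][6-23 FREE]

Answer: [0-0 ALLOC][1-2 ALLOC][3-3 ALLOC][4-5 ALLOC][6-23 FREE]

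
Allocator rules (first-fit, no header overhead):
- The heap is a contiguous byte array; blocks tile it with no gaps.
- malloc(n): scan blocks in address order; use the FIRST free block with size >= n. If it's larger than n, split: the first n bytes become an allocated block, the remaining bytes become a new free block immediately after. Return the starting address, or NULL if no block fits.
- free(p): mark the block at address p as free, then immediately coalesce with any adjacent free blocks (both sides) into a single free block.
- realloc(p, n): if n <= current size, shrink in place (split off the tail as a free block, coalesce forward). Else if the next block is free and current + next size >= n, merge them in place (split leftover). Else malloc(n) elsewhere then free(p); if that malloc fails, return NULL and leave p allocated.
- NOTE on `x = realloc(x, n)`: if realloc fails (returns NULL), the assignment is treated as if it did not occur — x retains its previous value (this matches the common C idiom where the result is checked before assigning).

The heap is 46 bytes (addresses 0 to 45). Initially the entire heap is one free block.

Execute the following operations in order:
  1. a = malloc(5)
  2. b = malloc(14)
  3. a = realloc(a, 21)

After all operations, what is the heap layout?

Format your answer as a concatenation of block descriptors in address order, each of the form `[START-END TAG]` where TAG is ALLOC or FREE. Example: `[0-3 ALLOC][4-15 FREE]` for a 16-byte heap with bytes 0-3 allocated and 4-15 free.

Op 1: a = malloc(5) -> a = 0; heap: [0-4 ALLOC][5-45 FREE]
Op 2: b = malloc(14) -> b = 5; heap: [0-4 ALLOC][5-18 ALLOC][19-45 FREE]
Op 3: a = realloc(a, 21) -> a = 19; heap: [0-4 FREE][5-18 ALLOC][19-39 ALLOC][40-45 FREE]

Answer: [0-4 FREE][5-18 ALLOC][19-39 ALLOC][40-45 FREE]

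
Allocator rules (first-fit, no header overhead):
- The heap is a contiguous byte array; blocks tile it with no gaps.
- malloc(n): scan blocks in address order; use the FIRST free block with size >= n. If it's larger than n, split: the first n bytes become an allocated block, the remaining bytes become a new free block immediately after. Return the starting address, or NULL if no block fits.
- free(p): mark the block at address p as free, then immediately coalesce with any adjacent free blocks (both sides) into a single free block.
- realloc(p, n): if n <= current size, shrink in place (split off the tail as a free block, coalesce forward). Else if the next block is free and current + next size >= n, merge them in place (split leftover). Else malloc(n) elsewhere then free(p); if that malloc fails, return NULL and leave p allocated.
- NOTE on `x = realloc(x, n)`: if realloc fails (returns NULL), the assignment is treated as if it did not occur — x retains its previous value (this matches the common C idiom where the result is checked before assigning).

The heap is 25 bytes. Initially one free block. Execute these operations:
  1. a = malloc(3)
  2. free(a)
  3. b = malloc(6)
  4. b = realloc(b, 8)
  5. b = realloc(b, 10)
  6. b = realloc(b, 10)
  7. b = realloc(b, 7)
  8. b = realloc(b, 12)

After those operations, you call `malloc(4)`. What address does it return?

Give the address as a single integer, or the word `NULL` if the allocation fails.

Answer: 12

Derivation:
Op 1: a = malloc(3) -> a = 0; heap: [0-2 ALLOC][3-24 FREE]
Op 2: free(a) -> (freed a); heap: [0-24 FREE]
Op 3: b = malloc(6) -> b = 0; heap: [0-5 ALLOC][6-24 FREE]
Op 4: b = realloc(b, 8) -> b = 0; heap: [0-7 ALLOC][8-24 FREE]
Op 5: b = realloc(b, 10) -> b = 0; heap: [0-9 ALLOC][10-24 FREE]
Op 6: b = realloc(b, 10) -> b = 0; heap: [0-9 ALLOC][10-24 FREE]
Op 7: b = realloc(b, 7) -> b = 0; heap: [0-6 ALLOC][7-24 FREE]
Op 8: b = realloc(b, 12) -> b = 0; heap: [0-11 ALLOC][12-24 FREE]
malloc(4): first-fit scan over [0-11 ALLOC][12-24 FREE] -> 12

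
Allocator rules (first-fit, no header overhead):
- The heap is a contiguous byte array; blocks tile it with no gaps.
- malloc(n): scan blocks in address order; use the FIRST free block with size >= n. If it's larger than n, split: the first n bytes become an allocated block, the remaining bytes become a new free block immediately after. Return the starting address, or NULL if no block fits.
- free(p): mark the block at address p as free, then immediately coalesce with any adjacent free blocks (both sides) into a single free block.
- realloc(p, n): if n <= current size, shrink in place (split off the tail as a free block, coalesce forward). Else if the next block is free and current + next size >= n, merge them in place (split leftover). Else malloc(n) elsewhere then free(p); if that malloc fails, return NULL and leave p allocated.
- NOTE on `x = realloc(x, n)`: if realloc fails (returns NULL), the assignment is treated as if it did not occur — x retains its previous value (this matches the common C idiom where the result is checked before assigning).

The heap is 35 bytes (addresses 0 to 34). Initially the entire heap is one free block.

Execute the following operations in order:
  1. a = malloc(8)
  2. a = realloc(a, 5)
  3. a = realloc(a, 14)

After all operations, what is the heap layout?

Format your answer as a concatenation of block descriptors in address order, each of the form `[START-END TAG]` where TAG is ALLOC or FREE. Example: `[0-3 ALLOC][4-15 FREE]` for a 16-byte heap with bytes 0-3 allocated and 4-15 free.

Answer: [0-13 ALLOC][14-34 FREE]

Derivation:
Op 1: a = malloc(8) -> a = 0; heap: [0-7 ALLOC][8-34 FREE]
Op 2: a = realloc(a, 5) -> a = 0; heap: [0-4 ALLOC][5-34 FREE]
Op 3: a = realloc(a, 14) -> a = 0; heap: [0-13 ALLOC][14-34 FREE]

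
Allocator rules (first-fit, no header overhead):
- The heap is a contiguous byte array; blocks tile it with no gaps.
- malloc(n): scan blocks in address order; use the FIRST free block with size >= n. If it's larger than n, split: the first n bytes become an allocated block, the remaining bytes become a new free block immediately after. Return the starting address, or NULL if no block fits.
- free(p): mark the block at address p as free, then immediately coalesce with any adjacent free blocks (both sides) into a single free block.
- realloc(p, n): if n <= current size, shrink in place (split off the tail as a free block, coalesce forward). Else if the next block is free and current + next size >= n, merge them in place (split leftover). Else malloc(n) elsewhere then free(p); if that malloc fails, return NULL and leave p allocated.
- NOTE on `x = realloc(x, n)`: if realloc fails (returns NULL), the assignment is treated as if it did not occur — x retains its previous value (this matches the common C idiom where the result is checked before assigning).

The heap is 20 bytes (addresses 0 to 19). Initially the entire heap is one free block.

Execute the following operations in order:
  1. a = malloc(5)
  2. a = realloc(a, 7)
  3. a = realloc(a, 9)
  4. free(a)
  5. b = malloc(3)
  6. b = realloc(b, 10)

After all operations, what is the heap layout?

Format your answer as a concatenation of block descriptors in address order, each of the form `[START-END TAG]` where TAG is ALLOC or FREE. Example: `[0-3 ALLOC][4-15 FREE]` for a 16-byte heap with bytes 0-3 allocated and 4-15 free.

Op 1: a = malloc(5) -> a = 0; heap: [0-4 ALLOC][5-19 FREE]
Op 2: a = realloc(a, 7) -> a = 0; heap: [0-6 ALLOC][7-19 FREE]
Op 3: a = realloc(a, 9) -> a = 0; heap: [0-8 ALLOC][9-19 FREE]
Op 4: free(a) -> (freed a); heap: [0-19 FREE]
Op 5: b = malloc(3) -> b = 0; heap: [0-2 ALLOC][3-19 FREE]
Op 6: b = realloc(b, 10) -> b = 0; heap: [0-9 ALLOC][10-19 FREE]

Answer: [0-9 ALLOC][10-19 FREE]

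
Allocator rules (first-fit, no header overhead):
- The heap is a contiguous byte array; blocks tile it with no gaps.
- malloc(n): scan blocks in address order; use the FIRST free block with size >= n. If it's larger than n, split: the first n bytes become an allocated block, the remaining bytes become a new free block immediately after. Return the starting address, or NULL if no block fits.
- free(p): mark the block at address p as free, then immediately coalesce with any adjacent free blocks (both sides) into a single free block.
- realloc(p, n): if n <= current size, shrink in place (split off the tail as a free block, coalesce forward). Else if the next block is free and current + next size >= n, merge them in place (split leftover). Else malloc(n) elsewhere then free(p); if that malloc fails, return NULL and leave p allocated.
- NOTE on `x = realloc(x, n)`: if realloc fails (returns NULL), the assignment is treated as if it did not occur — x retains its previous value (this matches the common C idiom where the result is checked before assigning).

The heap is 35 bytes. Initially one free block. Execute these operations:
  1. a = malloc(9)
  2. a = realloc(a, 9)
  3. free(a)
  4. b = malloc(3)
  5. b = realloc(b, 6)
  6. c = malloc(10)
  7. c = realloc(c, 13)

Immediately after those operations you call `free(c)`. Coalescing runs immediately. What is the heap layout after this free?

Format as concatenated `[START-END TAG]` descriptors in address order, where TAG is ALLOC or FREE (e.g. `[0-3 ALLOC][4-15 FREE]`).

Op 1: a = malloc(9) -> a = 0; heap: [0-8 ALLOC][9-34 FREE]
Op 2: a = realloc(a, 9) -> a = 0; heap: [0-8 ALLOC][9-34 FREE]
Op 3: free(a) -> (freed a); heap: [0-34 FREE]
Op 4: b = malloc(3) -> b = 0; heap: [0-2 ALLOC][3-34 FREE]
Op 5: b = realloc(b, 6) -> b = 0; heap: [0-5 ALLOC][6-34 FREE]
Op 6: c = malloc(10) -> c = 6; heap: [0-5 ALLOC][6-15 ALLOC][16-34 FREE]
Op 7: c = realloc(c, 13) -> c = 6; heap: [0-5 ALLOC][6-18 ALLOC][19-34 FREE]
free(c): c = 6 -> block [6-18 ALLOC]; mark free, coalesce with adjacent free neighbors -> [0-5 ALLOC][6-34 FREE]

Answer: [0-5 ALLOC][6-34 FREE]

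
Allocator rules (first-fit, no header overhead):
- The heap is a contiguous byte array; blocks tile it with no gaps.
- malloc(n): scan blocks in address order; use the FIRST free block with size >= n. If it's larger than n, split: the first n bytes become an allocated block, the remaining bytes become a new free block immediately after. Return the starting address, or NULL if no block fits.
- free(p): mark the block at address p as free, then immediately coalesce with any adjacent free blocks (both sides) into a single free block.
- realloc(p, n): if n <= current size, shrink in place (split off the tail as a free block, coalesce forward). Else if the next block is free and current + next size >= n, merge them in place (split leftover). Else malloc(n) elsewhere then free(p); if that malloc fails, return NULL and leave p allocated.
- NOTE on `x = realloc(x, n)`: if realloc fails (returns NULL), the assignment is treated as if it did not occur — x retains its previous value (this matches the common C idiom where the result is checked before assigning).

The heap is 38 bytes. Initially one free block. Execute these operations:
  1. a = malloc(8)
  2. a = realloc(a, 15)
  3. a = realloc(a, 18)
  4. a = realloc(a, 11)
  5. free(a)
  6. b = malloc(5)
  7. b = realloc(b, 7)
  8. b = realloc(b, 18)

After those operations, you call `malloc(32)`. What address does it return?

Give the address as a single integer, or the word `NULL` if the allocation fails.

Op 1: a = malloc(8) -> a = 0; heap: [0-7 ALLOC][8-37 FREE]
Op 2: a = realloc(a, 15) -> a = 0; heap: [0-14 ALLOC][15-37 FREE]
Op 3: a = realloc(a, 18) -> a = 0; heap: [0-17 ALLOC][18-37 FREE]
Op 4: a = realloc(a, 11) -> a = 0; heap: [0-10 ALLOC][11-37 FREE]
Op 5: free(a) -> (freed a); heap: [0-37 FREE]
Op 6: b = malloc(5) -> b = 0; heap: [0-4 ALLOC][5-37 FREE]
Op 7: b = realloc(b, 7) -> b = 0; heap: [0-6 ALLOC][7-37 FREE]
Op 8: b = realloc(b, 18) -> b = 0; heap: [0-17 ALLOC][18-37 FREE]
malloc(32): first-fit scan over [0-17 ALLOC][18-37 FREE] -> NULL

Answer: NULL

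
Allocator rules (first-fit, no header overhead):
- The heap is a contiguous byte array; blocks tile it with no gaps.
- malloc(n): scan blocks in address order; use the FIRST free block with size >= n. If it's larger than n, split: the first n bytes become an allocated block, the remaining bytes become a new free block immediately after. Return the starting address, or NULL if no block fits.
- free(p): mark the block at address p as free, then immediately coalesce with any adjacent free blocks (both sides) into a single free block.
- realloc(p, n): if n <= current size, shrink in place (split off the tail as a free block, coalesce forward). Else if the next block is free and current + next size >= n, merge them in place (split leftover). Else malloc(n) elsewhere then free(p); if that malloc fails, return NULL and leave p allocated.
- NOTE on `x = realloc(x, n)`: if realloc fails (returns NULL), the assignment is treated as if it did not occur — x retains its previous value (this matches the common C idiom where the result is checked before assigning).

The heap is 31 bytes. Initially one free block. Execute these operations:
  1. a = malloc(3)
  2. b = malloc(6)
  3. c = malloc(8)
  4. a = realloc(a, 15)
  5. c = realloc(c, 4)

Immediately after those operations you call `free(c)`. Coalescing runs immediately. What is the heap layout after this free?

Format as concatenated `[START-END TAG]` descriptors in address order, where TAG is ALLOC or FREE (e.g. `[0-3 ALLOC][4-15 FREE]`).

Op 1: a = malloc(3) -> a = 0; heap: [0-2 ALLOC][3-30 FREE]
Op 2: b = malloc(6) -> b = 3; heap: [0-2 ALLOC][3-8 ALLOC][9-30 FREE]
Op 3: c = malloc(8) -> c = 9; heap: [0-2 ALLOC][3-8 ALLOC][9-16 ALLOC][17-30 FREE]
Op 4: a = realloc(a, 15) -> NULL (a unchanged); heap: [0-2 ALLOC][3-8 ALLOC][9-16 ALLOC][17-30 FREE]
Op 5: c = realloc(c, 4) -> c = 9; heap: [0-2 ALLOC][3-8 ALLOC][9-12 ALLOC][13-30 FREE]
free(c): c = 9 -> block [9-12 ALLOC]; mark free, coalesce with adjacent free neighbors -> [0-2 ALLOC][3-8 ALLOC][9-30 FREE]

Answer: [0-2 ALLOC][3-8 ALLOC][9-30 FREE]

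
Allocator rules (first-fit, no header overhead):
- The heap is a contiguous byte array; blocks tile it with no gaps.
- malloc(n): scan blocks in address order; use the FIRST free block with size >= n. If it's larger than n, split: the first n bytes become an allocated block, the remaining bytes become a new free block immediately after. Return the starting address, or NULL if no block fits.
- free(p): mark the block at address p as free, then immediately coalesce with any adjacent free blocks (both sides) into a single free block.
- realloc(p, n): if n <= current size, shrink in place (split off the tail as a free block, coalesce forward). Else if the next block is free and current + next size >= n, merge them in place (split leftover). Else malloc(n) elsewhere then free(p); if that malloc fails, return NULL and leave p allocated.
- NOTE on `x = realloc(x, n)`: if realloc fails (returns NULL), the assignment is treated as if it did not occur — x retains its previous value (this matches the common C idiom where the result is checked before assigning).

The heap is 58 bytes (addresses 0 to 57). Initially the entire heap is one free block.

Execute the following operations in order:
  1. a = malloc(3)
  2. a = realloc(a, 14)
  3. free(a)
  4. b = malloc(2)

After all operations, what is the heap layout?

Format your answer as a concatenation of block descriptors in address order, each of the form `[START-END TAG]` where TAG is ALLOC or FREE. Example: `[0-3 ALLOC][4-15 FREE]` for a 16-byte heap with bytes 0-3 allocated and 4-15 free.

Answer: [0-1 ALLOC][2-57 FREE]

Derivation:
Op 1: a = malloc(3) -> a = 0; heap: [0-2 ALLOC][3-57 FREE]
Op 2: a = realloc(a, 14) -> a = 0; heap: [0-13 ALLOC][14-57 FREE]
Op 3: free(a) -> (freed a); heap: [0-57 FREE]
Op 4: b = malloc(2) -> b = 0; heap: [0-1 ALLOC][2-57 FREE]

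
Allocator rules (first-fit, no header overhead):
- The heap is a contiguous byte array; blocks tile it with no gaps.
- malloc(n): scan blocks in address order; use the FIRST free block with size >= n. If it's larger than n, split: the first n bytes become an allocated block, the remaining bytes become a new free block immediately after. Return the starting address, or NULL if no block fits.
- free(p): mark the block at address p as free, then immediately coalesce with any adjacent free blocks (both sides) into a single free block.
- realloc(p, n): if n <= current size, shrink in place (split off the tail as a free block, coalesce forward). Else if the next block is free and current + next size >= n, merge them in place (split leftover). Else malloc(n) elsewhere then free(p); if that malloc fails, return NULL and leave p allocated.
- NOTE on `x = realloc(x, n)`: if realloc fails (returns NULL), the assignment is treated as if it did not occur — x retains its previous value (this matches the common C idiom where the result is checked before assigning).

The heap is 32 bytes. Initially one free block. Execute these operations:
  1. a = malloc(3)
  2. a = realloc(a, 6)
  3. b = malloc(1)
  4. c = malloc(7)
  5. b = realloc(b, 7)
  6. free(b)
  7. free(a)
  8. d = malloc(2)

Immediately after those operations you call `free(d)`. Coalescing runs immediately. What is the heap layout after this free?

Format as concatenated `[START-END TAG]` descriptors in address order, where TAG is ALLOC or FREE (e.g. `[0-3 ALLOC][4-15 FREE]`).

Answer: [0-6 FREE][7-13 ALLOC][14-31 FREE]

Derivation:
Op 1: a = malloc(3) -> a = 0; heap: [0-2 ALLOC][3-31 FREE]
Op 2: a = realloc(a, 6) -> a = 0; heap: [0-5 ALLOC][6-31 FREE]
Op 3: b = malloc(1) -> b = 6; heap: [0-5 ALLOC][6-6 ALLOC][7-31 FREE]
Op 4: c = malloc(7) -> c = 7; heap: [0-5 ALLOC][6-6 ALLOC][7-13 ALLOC][14-31 FREE]
Op 5: b = realloc(b, 7) -> b = 14; heap: [0-5 ALLOC][6-6 FREE][7-13 ALLOC][14-20 ALLOC][21-31 FREE]
Op 6: free(b) -> (freed b); heap: [0-5 ALLOC][6-6 FREE][7-13 ALLOC][14-31 FREE]
Op 7: free(a) -> (freed a); heap: [0-6 FREE][7-13 ALLOC][14-31 FREE]
Op 8: d = malloc(2) -> d = 0; heap: [0-1 ALLOC][2-6 FREE][7-13 ALLOC][14-31 FREE]
free(d): d = 0 -> block [0-1 ALLOC]; mark free, coalesce with adjacent free neighbors -> [0-6 FREE][7-13 ALLOC][14-31 FREE]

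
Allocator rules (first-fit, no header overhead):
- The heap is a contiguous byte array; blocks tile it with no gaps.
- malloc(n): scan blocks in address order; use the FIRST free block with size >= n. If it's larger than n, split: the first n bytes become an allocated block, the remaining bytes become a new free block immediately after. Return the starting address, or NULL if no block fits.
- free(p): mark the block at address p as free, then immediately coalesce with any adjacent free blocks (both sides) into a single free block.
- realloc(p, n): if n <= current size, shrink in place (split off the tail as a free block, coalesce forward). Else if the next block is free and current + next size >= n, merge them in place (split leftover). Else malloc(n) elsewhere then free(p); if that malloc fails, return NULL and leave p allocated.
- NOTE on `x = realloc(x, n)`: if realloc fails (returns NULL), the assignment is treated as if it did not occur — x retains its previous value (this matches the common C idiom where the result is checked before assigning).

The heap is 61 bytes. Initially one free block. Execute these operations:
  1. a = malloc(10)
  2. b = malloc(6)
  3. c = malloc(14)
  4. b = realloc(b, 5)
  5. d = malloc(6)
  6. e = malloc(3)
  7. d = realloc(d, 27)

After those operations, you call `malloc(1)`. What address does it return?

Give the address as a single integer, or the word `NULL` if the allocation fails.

Op 1: a = malloc(10) -> a = 0; heap: [0-9 ALLOC][10-60 FREE]
Op 2: b = malloc(6) -> b = 10; heap: [0-9 ALLOC][10-15 ALLOC][16-60 FREE]
Op 3: c = malloc(14) -> c = 16; heap: [0-9 ALLOC][10-15 ALLOC][16-29 ALLOC][30-60 FREE]
Op 4: b = realloc(b, 5) -> b = 10; heap: [0-9 ALLOC][10-14 ALLOC][15-15 FREE][16-29 ALLOC][30-60 FREE]
Op 5: d = malloc(6) -> d = 30; heap: [0-9 ALLOC][10-14 ALLOC][15-15 FREE][16-29 ALLOC][30-35 ALLOC][36-60 FREE]
Op 6: e = malloc(3) -> e = 36; heap: [0-9 ALLOC][10-14 ALLOC][15-15 FREE][16-29 ALLOC][30-35 ALLOC][36-38 ALLOC][39-60 FREE]
Op 7: d = realloc(d, 27) -> NULL (d unchanged); heap: [0-9 ALLOC][10-14 ALLOC][15-15 FREE][16-29 ALLOC][30-35 ALLOC][36-38 ALLOC][39-60 FREE]
malloc(1): first-fit scan over [0-9 ALLOC][10-14 ALLOC][15-15 FREE][16-29 ALLOC][30-35 ALLOC][36-38 ALLOC][39-60 FREE] -> 15

Answer: 15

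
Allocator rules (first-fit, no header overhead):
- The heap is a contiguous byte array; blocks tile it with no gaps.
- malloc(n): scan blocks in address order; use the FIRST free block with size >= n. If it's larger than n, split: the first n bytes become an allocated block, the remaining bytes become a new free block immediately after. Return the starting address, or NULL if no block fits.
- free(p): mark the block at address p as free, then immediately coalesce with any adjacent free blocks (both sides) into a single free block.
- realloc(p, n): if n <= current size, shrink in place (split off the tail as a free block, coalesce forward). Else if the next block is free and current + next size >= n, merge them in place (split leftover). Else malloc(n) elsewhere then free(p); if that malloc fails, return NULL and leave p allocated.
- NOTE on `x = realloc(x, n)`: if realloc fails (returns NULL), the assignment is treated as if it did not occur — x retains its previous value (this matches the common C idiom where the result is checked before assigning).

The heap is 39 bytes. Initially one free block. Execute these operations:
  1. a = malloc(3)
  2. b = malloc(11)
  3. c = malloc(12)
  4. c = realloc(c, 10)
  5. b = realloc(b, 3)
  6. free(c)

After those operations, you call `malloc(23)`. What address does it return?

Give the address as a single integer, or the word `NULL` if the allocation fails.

Answer: 6

Derivation:
Op 1: a = malloc(3) -> a = 0; heap: [0-2 ALLOC][3-38 FREE]
Op 2: b = malloc(11) -> b = 3; heap: [0-2 ALLOC][3-13 ALLOC][14-38 FREE]
Op 3: c = malloc(12) -> c = 14; heap: [0-2 ALLOC][3-13 ALLOC][14-25 ALLOC][26-38 FREE]
Op 4: c = realloc(c, 10) -> c = 14; heap: [0-2 ALLOC][3-13 ALLOC][14-23 ALLOC][24-38 FREE]
Op 5: b = realloc(b, 3) -> b = 3; heap: [0-2 ALLOC][3-5 ALLOC][6-13 FREE][14-23 ALLOC][24-38 FREE]
Op 6: free(c) -> (freed c); heap: [0-2 ALLOC][3-5 ALLOC][6-38 FREE]
malloc(23): first-fit scan over [0-2 ALLOC][3-5 ALLOC][6-38 FREE] -> 6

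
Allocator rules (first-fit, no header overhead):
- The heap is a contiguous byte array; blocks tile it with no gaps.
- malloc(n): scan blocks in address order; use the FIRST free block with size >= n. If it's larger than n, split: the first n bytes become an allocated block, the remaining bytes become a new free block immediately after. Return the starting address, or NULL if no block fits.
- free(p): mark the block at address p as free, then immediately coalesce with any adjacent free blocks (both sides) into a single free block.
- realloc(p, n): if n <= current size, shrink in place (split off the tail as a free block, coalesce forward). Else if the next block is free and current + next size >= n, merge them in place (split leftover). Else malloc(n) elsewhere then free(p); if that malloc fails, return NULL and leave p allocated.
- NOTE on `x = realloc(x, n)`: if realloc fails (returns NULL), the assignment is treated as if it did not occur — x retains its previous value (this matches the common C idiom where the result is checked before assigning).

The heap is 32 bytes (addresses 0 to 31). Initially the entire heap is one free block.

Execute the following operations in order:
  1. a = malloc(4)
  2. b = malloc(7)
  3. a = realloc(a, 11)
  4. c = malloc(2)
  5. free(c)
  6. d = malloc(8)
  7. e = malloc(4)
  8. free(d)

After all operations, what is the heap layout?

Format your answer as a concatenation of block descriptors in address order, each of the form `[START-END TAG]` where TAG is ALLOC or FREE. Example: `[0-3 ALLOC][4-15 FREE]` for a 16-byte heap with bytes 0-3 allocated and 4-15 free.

Op 1: a = malloc(4) -> a = 0; heap: [0-3 ALLOC][4-31 FREE]
Op 2: b = malloc(7) -> b = 4; heap: [0-3 ALLOC][4-10 ALLOC][11-31 FREE]
Op 3: a = realloc(a, 11) -> a = 11; heap: [0-3 FREE][4-10 ALLOC][11-21 ALLOC][22-31 FREE]
Op 4: c = malloc(2) -> c = 0; heap: [0-1 ALLOC][2-3 FREE][4-10 ALLOC][11-21 ALLOC][22-31 FREE]
Op 5: free(c) -> (freed c); heap: [0-3 FREE][4-10 ALLOC][11-21 ALLOC][22-31 FREE]
Op 6: d = malloc(8) -> d = 22; heap: [0-3 FREE][4-10 ALLOC][11-21 ALLOC][22-29 ALLOC][30-31 FREE]
Op 7: e = malloc(4) -> e = 0; heap: [0-3 ALLOC][4-10 ALLOC][11-21 ALLOC][22-29 ALLOC][30-31 FREE]
Op 8: free(d) -> (freed d); heap: [0-3 ALLOC][4-10 ALLOC][11-21 ALLOC][22-31 FREE]

Answer: [0-3 ALLOC][4-10 ALLOC][11-21 ALLOC][22-31 FREE]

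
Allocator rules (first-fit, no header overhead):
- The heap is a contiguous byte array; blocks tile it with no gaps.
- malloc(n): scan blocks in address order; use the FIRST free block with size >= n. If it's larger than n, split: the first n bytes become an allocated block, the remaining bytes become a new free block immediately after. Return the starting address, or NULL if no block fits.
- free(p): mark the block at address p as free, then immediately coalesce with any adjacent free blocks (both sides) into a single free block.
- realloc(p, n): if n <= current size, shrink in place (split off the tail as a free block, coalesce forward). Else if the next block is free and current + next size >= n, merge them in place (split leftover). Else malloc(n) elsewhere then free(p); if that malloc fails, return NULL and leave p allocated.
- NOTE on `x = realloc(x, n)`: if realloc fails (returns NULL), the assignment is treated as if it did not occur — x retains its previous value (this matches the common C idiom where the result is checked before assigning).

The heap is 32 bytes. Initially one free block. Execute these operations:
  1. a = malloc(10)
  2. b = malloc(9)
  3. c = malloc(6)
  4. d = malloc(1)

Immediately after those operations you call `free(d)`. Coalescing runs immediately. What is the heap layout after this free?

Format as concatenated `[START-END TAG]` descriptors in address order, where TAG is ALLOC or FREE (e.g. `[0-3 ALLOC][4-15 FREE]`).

Op 1: a = malloc(10) -> a = 0; heap: [0-9 ALLOC][10-31 FREE]
Op 2: b = malloc(9) -> b = 10; heap: [0-9 ALLOC][10-18 ALLOC][19-31 FREE]
Op 3: c = malloc(6) -> c = 19; heap: [0-9 ALLOC][10-18 ALLOC][19-24 ALLOC][25-31 FREE]
Op 4: d = malloc(1) -> d = 25; heap: [0-9 ALLOC][10-18 ALLOC][19-24 ALLOC][25-25 ALLOC][26-31 FREE]
free(d): d = 25 -> block [25-25 ALLOC]; mark free, coalesce with adjacent free neighbors -> [0-9 ALLOC][10-18 ALLOC][19-24 ALLOC][25-31 FREE]

Answer: [0-9 ALLOC][10-18 ALLOC][19-24 ALLOC][25-31 FREE]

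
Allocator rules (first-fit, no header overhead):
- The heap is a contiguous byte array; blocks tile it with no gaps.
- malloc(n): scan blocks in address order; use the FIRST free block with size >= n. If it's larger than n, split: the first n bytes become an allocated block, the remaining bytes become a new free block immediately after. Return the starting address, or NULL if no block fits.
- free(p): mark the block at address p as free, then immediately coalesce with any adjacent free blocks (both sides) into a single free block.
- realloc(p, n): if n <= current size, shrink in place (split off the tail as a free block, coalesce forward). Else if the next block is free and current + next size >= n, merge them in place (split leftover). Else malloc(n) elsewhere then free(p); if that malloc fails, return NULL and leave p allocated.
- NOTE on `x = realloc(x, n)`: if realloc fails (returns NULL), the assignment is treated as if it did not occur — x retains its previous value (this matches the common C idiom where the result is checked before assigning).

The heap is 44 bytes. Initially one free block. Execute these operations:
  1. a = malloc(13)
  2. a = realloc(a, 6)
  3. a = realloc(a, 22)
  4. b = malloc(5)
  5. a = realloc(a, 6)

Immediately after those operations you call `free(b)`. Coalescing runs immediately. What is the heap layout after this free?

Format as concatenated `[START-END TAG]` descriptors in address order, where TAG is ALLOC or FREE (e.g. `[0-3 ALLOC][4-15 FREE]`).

Op 1: a = malloc(13) -> a = 0; heap: [0-12 ALLOC][13-43 FREE]
Op 2: a = realloc(a, 6) -> a = 0; heap: [0-5 ALLOC][6-43 FREE]
Op 3: a = realloc(a, 22) -> a = 0; heap: [0-21 ALLOC][22-43 FREE]
Op 4: b = malloc(5) -> b = 22; heap: [0-21 ALLOC][22-26 ALLOC][27-43 FREE]
Op 5: a = realloc(a, 6) -> a = 0; heap: [0-5 ALLOC][6-21 FREE][22-26 ALLOC][27-43 FREE]
free(b): b = 22 -> block [22-26 ALLOC]; mark free, coalesce with adjacent free neighbors -> [0-5 ALLOC][6-43 FREE]

Answer: [0-5 ALLOC][6-43 FREE]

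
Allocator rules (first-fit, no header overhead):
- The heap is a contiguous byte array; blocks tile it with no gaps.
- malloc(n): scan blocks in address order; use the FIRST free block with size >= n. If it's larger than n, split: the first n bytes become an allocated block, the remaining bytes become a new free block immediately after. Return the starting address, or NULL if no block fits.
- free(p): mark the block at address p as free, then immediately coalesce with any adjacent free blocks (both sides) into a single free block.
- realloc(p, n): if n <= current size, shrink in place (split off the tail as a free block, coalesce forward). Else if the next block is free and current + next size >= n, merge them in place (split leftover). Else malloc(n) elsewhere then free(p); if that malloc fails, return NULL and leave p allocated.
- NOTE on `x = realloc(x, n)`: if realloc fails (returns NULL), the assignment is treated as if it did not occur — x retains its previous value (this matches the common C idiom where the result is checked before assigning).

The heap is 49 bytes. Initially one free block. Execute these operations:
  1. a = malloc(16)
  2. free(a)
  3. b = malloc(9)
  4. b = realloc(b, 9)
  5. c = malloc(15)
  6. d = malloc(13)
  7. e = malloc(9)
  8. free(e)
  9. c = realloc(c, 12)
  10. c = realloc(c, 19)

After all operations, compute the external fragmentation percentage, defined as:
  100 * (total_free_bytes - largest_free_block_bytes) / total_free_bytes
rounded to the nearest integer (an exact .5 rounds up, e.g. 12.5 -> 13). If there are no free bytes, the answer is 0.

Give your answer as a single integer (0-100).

Op 1: a = malloc(16) -> a = 0; heap: [0-15 ALLOC][16-48 FREE]
Op 2: free(a) -> (freed a); heap: [0-48 FREE]
Op 3: b = malloc(9) -> b = 0; heap: [0-8 ALLOC][9-48 FREE]
Op 4: b = realloc(b, 9) -> b = 0; heap: [0-8 ALLOC][9-48 FREE]
Op 5: c = malloc(15) -> c = 9; heap: [0-8 ALLOC][9-23 ALLOC][24-48 FREE]
Op 6: d = malloc(13) -> d = 24; heap: [0-8 ALLOC][9-23 ALLOC][24-36 ALLOC][37-48 FREE]
Op 7: e = malloc(9) -> e = 37; heap: [0-8 ALLOC][9-23 ALLOC][24-36 ALLOC][37-45 ALLOC][46-48 FREE]
Op 8: free(e) -> (freed e); heap: [0-8 ALLOC][9-23 ALLOC][24-36 ALLOC][37-48 FREE]
Op 9: c = realloc(c, 12) -> c = 9; heap: [0-8 ALLOC][9-20 ALLOC][21-23 FREE][24-36 ALLOC][37-48 FREE]
Op 10: c = realloc(c, 19) -> NULL (c unchanged); heap: [0-8 ALLOC][9-20 ALLOC][21-23 FREE][24-36 ALLOC][37-48 FREE]
Free blocks: [3 12] total_free=15 largest=12 -> 100*(15-12)/15 = 300/15 = 20

Answer: 20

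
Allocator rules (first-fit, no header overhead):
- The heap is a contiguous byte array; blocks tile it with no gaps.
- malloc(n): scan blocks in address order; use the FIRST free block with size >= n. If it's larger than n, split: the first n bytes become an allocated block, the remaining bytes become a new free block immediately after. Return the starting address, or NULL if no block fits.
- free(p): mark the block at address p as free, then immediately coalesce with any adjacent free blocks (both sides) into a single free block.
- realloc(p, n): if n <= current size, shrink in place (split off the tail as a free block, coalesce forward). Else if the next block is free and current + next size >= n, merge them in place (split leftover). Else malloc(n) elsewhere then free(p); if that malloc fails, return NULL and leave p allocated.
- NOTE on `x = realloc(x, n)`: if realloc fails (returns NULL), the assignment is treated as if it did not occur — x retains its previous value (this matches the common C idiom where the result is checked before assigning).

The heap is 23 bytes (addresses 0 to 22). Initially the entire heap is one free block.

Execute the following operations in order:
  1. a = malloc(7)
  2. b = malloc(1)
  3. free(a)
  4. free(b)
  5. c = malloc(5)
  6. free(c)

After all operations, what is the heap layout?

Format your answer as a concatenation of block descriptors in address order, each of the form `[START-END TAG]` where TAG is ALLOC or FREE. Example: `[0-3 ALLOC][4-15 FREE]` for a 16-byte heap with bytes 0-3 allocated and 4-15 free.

Answer: [0-22 FREE]

Derivation:
Op 1: a = malloc(7) -> a = 0; heap: [0-6 ALLOC][7-22 FREE]
Op 2: b = malloc(1) -> b = 7; heap: [0-6 ALLOC][7-7 ALLOC][8-22 FREE]
Op 3: free(a) -> (freed a); heap: [0-6 FREE][7-7 ALLOC][8-22 FREE]
Op 4: free(b) -> (freed b); heap: [0-22 FREE]
Op 5: c = malloc(5) -> c = 0; heap: [0-4 ALLOC][5-22 FREE]
Op 6: free(c) -> (freed c); heap: [0-22 FREE]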